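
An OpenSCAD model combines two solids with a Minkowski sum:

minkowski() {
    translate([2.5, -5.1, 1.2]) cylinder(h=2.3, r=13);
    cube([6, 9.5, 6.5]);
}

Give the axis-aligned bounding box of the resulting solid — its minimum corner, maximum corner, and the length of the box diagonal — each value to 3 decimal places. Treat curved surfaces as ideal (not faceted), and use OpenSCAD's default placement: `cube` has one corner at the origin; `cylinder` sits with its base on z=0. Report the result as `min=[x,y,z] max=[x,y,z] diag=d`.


A = translate([2.5, -5.1, 1.2]) cylinder(h=2.3, r=13) → bbox [-10.5,-18.1,1.2] .. [15.5,7.9,3.5]
B = cube([6, 9.5, 6.5]) → bbox [0,0,0] .. [6,9.5,6.5]
lo = A.lo+B.lo = [-10.5+0, -18.1+0, 1.2+0] = [-10.500,-18.100,1.200]
hi = A.hi+B.hi = [15.5+6, 7.9+9.5, 3.5+6.5] = [21.500,17.400,10.000]
diag = √(32²+35.5²+8.8²) = √2361.69 = 48.597

min=[-10.500,-18.100,1.200] max=[21.500,17.400,10.000] diag=48.597


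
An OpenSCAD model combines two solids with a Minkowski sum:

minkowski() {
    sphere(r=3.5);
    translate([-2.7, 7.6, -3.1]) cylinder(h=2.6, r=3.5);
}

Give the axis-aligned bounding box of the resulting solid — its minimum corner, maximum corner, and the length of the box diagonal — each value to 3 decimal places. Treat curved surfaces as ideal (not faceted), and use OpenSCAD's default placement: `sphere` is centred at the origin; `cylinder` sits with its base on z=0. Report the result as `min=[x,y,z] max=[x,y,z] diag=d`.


A = translate([-2.7, 7.6, -3.1]) cylinder(h=2.6, r=3.5) → bbox [-6.2,4.1,-3.1] .. [0.8,11.1,-0.5]
B = sphere(r=3.5) → bbox [-3.5,-3.5,-3.5] .. [3.5,3.5,3.5]
lo = A.lo+B.lo = [-6.2-3.5, 4.1-3.5, -3.1-3.5] = [-9.700,0.600,-6.600]
hi = A.hi+B.hi = [0.8+3.5, 11.1+3.5, -0.5+3.5] = [4.300,14.600,3.000]
diag = √(14²+14²+9.6²) = √484.16 = 22.004

min=[-9.700,0.600,-6.600] max=[4.300,14.600,3.000] diag=22.004


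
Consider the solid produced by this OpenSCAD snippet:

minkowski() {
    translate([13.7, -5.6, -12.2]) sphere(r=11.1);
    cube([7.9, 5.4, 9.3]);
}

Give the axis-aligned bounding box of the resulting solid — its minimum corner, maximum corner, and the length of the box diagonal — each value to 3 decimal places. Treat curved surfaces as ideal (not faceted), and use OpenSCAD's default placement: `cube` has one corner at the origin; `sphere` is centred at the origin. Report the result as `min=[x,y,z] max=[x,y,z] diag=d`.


min=[2.600,-16.700,-23.300] max=[32.700,10.900,8.200] diag=51.575

A = translate([13.7, -5.6, -12.2]) sphere(r=11.1) → bbox [2.6,-16.7,-23.3] .. [24.8,5.5,-1.1]
B = cube([7.9, 5.4, 9.3]) → bbox [0,0,0] .. [7.9,5.4,9.3]
lo = A.lo+B.lo = [2.6+0, -16.7+0, -23.3+0] = [2.600,-16.700,-23.300]
hi = A.hi+B.hi = [24.8+7.9, 5.5+5.4, -1.1+9.3] = [32.700,10.900,8.200]
diag = √(30.1²+27.6²+31.5²) = √2660.02 = 51.575


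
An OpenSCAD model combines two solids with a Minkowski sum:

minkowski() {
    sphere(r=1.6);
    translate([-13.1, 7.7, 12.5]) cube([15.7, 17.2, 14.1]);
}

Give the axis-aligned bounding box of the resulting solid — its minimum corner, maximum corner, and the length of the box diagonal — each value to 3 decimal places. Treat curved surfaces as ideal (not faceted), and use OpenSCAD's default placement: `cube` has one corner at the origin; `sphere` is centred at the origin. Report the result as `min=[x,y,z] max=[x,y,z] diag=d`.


min=[-14.700,6.100,10.900] max=[4.200,26.500,28.200] diag=32.751

A = translate([-13.1, 7.7, 12.5]) cube([15.7, 17.2, 14.1]) → bbox [-13.1,7.7,12.5] .. [2.6,24.9,26.6]
B = sphere(r=1.6) → bbox [-1.6,-1.6,-1.6] .. [1.6,1.6,1.6]
lo = A.lo+B.lo = [-13.1-1.6, 7.7-1.6, 12.5-1.6] = [-14.700,6.100,10.900]
hi = A.hi+B.hi = [2.6+1.6, 24.9+1.6, 26.6+1.6] = [4.200,26.500,28.200]
diag = √(18.9²+20.4²+17.3²) = √1072.66 = 32.751


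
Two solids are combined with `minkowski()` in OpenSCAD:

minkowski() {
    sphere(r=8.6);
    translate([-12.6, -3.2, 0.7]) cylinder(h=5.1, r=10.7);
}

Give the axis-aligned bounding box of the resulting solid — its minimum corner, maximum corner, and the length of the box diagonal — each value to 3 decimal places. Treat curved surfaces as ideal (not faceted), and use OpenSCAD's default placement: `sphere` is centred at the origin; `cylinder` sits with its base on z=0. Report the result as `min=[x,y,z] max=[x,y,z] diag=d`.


min=[-31.900,-22.500,-7.900] max=[6.700,16.100,14.400] diag=58.968

A = translate([-12.6, -3.2, 0.7]) cylinder(h=5.1, r=10.7) → bbox [-23.3,-13.9,0.7] .. [-1.9,7.5,5.8]
B = sphere(r=8.6) → bbox [-8.6,-8.6,-8.6] .. [8.6,8.6,8.6]
lo = A.lo+B.lo = [-23.3-8.6, -13.9-8.6, 0.7-8.6] = [-31.900,-22.500,-7.900]
hi = A.hi+B.hi = [-1.9+8.6, 7.5+8.6, 5.8+8.6] = [6.700,16.100,14.400]
diag = √(38.6²+38.6²+22.3²) = √3477.21 = 58.968


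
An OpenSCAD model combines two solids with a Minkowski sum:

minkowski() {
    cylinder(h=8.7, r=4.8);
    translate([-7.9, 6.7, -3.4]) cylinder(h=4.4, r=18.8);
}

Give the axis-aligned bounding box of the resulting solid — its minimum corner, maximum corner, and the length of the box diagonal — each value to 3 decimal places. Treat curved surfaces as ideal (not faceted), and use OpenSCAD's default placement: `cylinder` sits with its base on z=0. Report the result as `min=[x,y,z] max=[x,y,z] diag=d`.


A = translate([-7.9, 6.7, -3.4]) cylinder(h=4.4, r=18.8) → bbox [-26.7,-12.1,-3.4] .. [10.9,25.5,1]
B = cylinder(h=8.7, r=4.8) → bbox [-4.8,-4.8,0] .. [4.8,4.8,8.7]
lo = A.lo+B.lo = [-26.7-4.8, -12.1-4.8, -3.4+0] = [-31.500,-16.900,-3.400]
hi = A.hi+B.hi = [10.9+4.8, 25.5+4.8, 1+8.7] = [15.700,30.300,9.700]
diag = √(47.2²+47.2²+13.1²) = √4627.29 = 68.024

min=[-31.500,-16.900,-3.400] max=[15.700,30.300,9.700] diag=68.024


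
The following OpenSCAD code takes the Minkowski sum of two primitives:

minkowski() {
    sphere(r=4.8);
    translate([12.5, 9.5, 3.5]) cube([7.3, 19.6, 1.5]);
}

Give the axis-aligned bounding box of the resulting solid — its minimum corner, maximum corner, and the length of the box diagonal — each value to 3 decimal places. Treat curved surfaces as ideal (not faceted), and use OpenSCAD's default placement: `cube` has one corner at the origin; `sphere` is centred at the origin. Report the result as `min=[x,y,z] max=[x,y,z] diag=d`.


A = translate([12.5, 9.5, 3.5]) cube([7.3, 19.6, 1.5]) → bbox [12.5,9.5,3.5] .. [19.8,29.1,5]
B = sphere(r=4.8) → bbox [-4.8,-4.8,-4.8] .. [4.8,4.8,4.8]
lo = A.lo+B.lo = [12.5-4.8, 9.5-4.8, 3.5-4.8] = [7.700,4.700,-1.300]
hi = A.hi+B.hi = [19.8+4.8, 29.1+4.8, 5+4.8] = [24.600,33.900,9.800]
diag = √(16.9²+29.2²+11.1²) = √1261.46 = 35.517

min=[7.700,4.700,-1.300] max=[24.600,33.900,9.800] diag=35.517


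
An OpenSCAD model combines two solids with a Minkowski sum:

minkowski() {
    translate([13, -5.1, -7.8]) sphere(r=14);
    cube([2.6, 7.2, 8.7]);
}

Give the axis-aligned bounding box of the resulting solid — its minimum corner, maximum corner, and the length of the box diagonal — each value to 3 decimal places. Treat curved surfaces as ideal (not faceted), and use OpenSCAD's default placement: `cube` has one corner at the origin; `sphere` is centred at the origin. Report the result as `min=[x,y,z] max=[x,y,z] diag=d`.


min=[-1.000,-19.100,-21.800] max=[29.600,16.100,14.900] diag=59.349

A = translate([13, -5.1, -7.8]) sphere(r=14) → bbox [-1,-19.1,-21.8] .. [27,8.9,6.2]
B = cube([2.6, 7.2, 8.7]) → bbox [0,0,0] .. [2.6,7.2,8.7]
lo = A.lo+B.lo = [-1+0, -19.1+0, -21.8+0] = [-1.000,-19.100,-21.800]
hi = A.hi+B.hi = [27+2.6, 8.9+7.2, 6.2+8.7] = [29.600,16.100,14.900]
diag = √(30.6²+35.2²+36.7²) = √3522.29 = 59.349


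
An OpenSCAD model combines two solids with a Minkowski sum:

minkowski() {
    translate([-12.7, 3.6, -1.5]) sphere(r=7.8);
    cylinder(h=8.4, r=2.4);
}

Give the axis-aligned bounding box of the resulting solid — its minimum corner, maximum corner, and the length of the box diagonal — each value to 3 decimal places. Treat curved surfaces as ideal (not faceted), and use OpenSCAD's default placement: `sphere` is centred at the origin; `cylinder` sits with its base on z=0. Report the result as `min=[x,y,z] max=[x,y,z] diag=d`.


A = translate([-12.7, 3.6, -1.5]) sphere(r=7.8) → bbox [-20.5,-4.2,-9.3] .. [-4.9,11.4,6.3]
B = cylinder(h=8.4, r=2.4) → bbox [-2.4,-2.4,0] .. [2.4,2.4,8.4]
lo = A.lo+B.lo = [-20.5-2.4, -4.2-2.4, -9.3+0] = [-22.900,-6.600,-9.300]
hi = A.hi+B.hi = [-4.9+2.4, 11.4+2.4, 6.3+8.4] = [-2.500,13.800,14.700]
diag = √(20.4²+20.4²+24²) = √1408.32 = 37.528

min=[-22.900,-6.600,-9.300] max=[-2.500,13.800,14.700] diag=37.528


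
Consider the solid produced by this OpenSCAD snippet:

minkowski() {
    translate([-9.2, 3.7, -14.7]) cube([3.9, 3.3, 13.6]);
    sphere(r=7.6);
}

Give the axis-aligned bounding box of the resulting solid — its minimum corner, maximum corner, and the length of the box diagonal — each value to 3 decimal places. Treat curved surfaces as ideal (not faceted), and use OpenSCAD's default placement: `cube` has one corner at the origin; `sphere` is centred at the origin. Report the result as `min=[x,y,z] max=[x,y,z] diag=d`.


A = translate([-9.2, 3.7, -14.7]) cube([3.9, 3.3, 13.6]) → bbox [-9.2,3.7,-14.7] .. [-5.3,7,-1.1]
B = sphere(r=7.6) → bbox [-7.6,-7.6,-7.6] .. [7.6,7.6,7.6]
lo = A.lo+B.lo = [-9.2-7.6, 3.7-7.6, -14.7-7.6] = [-16.800,-3.900,-22.300]
hi = A.hi+B.hi = [-5.3+7.6, 7+7.6, -1.1+7.6] = [2.300,14.600,6.500]
diag = √(19.1²+18.5²+28.8²) = √1536.5 = 39.198

min=[-16.800,-3.900,-22.300] max=[2.300,14.600,6.500] diag=39.198


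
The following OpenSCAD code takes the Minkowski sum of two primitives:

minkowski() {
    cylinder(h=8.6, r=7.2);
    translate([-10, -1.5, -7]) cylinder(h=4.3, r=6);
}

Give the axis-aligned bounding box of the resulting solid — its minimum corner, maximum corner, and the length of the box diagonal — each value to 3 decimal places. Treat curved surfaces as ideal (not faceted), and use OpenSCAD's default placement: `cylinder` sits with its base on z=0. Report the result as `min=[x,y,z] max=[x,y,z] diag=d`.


A = translate([-10, -1.5, -7]) cylinder(h=4.3, r=6) → bbox [-16,-7.5,-7] .. [-4,4.5,-2.7]
B = cylinder(h=8.6, r=7.2) → bbox [-7.2,-7.2,0] .. [7.2,7.2,8.6]
lo = A.lo+B.lo = [-16-7.2, -7.5-7.2, -7+0] = [-23.200,-14.700,-7.000]
hi = A.hi+B.hi = [-4+7.2, 4.5+7.2, -2.7+8.6] = [3.200,11.700,5.900]
diag = √(26.4²+26.4²+12.9²) = √1560.33 = 39.501

min=[-23.200,-14.700,-7.000] max=[3.200,11.700,5.900] diag=39.501


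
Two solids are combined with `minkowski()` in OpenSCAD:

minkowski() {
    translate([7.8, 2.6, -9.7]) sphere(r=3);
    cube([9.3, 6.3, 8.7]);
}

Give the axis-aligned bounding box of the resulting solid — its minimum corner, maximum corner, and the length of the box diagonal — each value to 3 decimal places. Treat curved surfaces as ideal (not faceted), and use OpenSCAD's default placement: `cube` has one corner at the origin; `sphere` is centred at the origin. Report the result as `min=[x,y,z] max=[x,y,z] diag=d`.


min=[4.800,-0.400,-12.700] max=[20.100,11.900,2.000] diag=24.525

A = translate([7.8, 2.6, -9.7]) sphere(r=3) → bbox [4.8,-0.4,-12.7] .. [10.8,5.6,-6.7]
B = cube([9.3, 6.3, 8.7]) → bbox [0,0,0] .. [9.3,6.3,8.7]
lo = A.lo+B.lo = [4.8+0, -0.4+0, -12.7+0] = [4.800,-0.400,-12.700]
hi = A.hi+B.hi = [10.8+9.3, 5.6+6.3, -6.7+8.7] = [20.100,11.900,2.000]
diag = √(15.3²+12.3²+14.7²) = √601.47 = 24.525


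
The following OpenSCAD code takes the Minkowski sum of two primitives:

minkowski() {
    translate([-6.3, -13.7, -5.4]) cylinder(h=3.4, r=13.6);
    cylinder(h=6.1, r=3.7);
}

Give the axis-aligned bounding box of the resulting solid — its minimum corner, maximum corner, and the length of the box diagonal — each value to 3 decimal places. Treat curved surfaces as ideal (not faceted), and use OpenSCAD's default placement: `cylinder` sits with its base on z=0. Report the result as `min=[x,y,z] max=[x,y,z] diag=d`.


min=[-23.600,-31.000,-5.400] max=[11.000,3.600,4.100] diag=49.845

A = translate([-6.3, -13.7, -5.4]) cylinder(h=3.4, r=13.6) → bbox [-19.9,-27.3,-5.4] .. [7.3,-0.1,-2]
B = cylinder(h=6.1, r=3.7) → bbox [-3.7,-3.7,0] .. [3.7,3.7,6.1]
lo = A.lo+B.lo = [-19.9-3.7, -27.3-3.7, -5.4+0] = [-23.600,-31.000,-5.400]
hi = A.hi+B.hi = [7.3+3.7, -0.1+3.7, -2+6.1] = [11.000,3.600,4.100]
diag = √(34.6²+34.6²+9.5²) = √2484.57 = 49.845


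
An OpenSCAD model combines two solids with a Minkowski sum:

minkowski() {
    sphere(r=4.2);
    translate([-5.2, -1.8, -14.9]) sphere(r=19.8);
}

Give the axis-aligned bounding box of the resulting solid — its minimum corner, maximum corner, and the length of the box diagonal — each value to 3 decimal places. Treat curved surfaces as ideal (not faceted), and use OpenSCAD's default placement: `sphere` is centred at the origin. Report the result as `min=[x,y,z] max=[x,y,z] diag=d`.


A = translate([-5.2, -1.8, -14.9]) sphere(r=19.8) → bbox [-25,-21.6,-34.7] .. [14.6,18,4.9]
B = sphere(r=4.2) → bbox [-4.2,-4.2,-4.2] .. [4.2,4.2,4.2]
lo = A.lo+B.lo = [-25-4.2, -21.6-4.2, -34.7-4.2] = [-29.200,-25.800,-38.900]
hi = A.hi+B.hi = [14.6+4.2, 18+4.2, 4.9+4.2] = [18.800,22.200,9.100]
diag = √(48²+48²+48²) = √6912 = 83.138

min=[-29.200,-25.800,-38.900] max=[18.800,22.200,9.100] diag=83.138


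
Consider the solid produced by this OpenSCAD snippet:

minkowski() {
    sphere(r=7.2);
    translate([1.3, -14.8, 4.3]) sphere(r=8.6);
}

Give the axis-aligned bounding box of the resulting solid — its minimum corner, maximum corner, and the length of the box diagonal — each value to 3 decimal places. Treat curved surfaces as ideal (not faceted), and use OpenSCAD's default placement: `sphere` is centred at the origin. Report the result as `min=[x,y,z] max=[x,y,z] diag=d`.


min=[-14.500,-30.600,-11.500] max=[17.100,1.000,20.100] diag=54.733

A = translate([1.3, -14.8, 4.3]) sphere(r=8.6) → bbox [-7.3,-23.4,-4.3] .. [9.9,-6.2,12.9]
B = sphere(r=7.2) → bbox [-7.2,-7.2,-7.2] .. [7.2,7.2,7.2]
lo = A.lo+B.lo = [-7.3-7.2, -23.4-7.2, -4.3-7.2] = [-14.500,-30.600,-11.500]
hi = A.hi+B.hi = [9.9+7.2, -6.2+7.2, 12.9+7.2] = [17.100,1.000,20.100]
diag = √(31.6²+31.6²+31.6²) = √2995.68 = 54.733


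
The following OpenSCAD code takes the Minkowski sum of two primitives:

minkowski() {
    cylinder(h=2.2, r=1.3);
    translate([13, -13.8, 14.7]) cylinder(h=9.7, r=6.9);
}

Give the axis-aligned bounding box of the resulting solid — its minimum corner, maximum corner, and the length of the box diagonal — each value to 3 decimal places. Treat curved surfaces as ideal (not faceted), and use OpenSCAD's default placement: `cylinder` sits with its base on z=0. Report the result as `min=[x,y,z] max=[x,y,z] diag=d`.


A = translate([13, -13.8, 14.7]) cylinder(h=9.7, r=6.9) → bbox [6.1,-20.7,14.7] .. [19.9,-6.9,24.4]
B = cylinder(h=2.2, r=1.3) → bbox [-1.3,-1.3,0] .. [1.3,1.3,2.2]
lo = A.lo+B.lo = [6.1-1.3, -20.7-1.3, 14.7+0] = [4.800,-22.000,14.700]
hi = A.hi+B.hi = [19.9+1.3, -6.9+1.3, 24.4+2.2] = [21.200,-5.600,26.600]
diag = √(16.4²+16.4²+11.9²) = √679.53 = 26.068

min=[4.800,-22.000,14.700] max=[21.200,-5.600,26.600] diag=26.068


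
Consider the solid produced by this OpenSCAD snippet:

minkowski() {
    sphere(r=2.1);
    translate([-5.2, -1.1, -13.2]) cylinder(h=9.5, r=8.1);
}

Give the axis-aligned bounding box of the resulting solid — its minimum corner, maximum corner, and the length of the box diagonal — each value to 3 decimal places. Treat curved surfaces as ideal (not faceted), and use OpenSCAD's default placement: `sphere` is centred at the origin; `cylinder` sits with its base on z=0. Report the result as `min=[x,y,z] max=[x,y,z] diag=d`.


min=[-15.400,-11.300,-15.300] max=[5.000,9.100,-1.600] diag=31.938

A = translate([-5.2, -1.1, -13.2]) cylinder(h=9.5, r=8.1) → bbox [-13.3,-9.2,-13.2] .. [2.9,7,-3.7]
B = sphere(r=2.1) → bbox [-2.1,-2.1,-2.1] .. [2.1,2.1,2.1]
lo = A.lo+B.lo = [-13.3-2.1, -9.2-2.1, -13.2-2.1] = [-15.400,-11.300,-15.300]
hi = A.hi+B.hi = [2.9+2.1, 7+2.1, -3.7+2.1] = [5.000,9.100,-1.600]
diag = √(20.4²+20.4²+13.7²) = √1020.01 = 31.938


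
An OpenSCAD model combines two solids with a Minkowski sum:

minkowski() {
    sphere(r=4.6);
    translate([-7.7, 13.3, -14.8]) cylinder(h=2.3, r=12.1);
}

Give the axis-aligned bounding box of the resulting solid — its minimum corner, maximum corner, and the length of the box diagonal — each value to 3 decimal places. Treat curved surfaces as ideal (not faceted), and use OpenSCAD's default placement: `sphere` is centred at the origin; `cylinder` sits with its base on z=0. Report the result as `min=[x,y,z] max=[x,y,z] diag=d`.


min=[-24.400,-3.400,-19.400] max=[9.000,30.000,-7.900] diag=48.615

A = translate([-7.7, 13.3, -14.8]) cylinder(h=2.3, r=12.1) → bbox [-19.8,1.2,-14.8] .. [4.4,25.4,-12.5]
B = sphere(r=4.6) → bbox [-4.6,-4.6,-4.6] .. [4.6,4.6,4.6]
lo = A.lo+B.lo = [-19.8-4.6, 1.2-4.6, -14.8-4.6] = [-24.400,-3.400,-19.400]
hi = A.hi+B.hi = [4.4+4.6, 25.4+4.6, -12.5+4.6] = [9.000,30.000,-7.900]
diag = √(33.4²+33.4²+11.5²) = √2363.37 = 48.615


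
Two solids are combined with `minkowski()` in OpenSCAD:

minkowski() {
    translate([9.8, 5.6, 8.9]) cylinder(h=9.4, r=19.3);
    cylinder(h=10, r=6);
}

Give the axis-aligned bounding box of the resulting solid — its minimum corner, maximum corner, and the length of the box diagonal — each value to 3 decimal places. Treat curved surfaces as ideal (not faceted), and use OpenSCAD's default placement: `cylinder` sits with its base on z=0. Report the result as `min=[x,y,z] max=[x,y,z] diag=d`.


min=[-15.500,-19.700,8.900] max=[35.100,30.900,28.300] diag=74.142

A = translate([9.8, 5.6, 8.9]) cylinder(h=9.4, r=19.3) → bbox [-9.5,-13.7,8.9] .. [29.1,24.9,18.3]
B = cylinder(h=10, r=6) → bbox [-6,-6,0] .. [6,6,10]
lo = A.lo+B.lo = [-9.5-6, -13.7-6, 8.9+0] = [-15.500,-19.700,8.900]
hi = A.hi+B.hi = [29.1+6, 24.9+6, 18.3+10] = [35.100,30.900,28.300]
diag = √(50.6²+50.6²+19.4²) = √5497.08 = 74.142


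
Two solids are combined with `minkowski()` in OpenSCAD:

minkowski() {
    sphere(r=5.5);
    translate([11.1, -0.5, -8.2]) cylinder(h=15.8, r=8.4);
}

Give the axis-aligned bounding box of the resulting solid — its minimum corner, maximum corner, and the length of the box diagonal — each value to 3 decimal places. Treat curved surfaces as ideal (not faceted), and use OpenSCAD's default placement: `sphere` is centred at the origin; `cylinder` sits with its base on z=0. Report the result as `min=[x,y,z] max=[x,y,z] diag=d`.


min=[-2.800,-14.400,-13.700] max=[25.000,13.400,13.100] diag=47.581

A = translate([11.1, -0.5, -8.2]) cylinder(h=15.8, r=8.4) → bbox [2.7,-8.9,-8.2] .. [19.5,7.9,7.6]
B = sphere(r=5.5) → bbox [-5.5,-5.5,-5.5] .. [5.5,5.5,5.5]
lo = A.lo+B.lo = [2.7-5.5, -8.9-5.5, -8.2-5.5] = [-2.800,-14.400,-13.700]
hi = A.hi+B.hi = [19.5+5.5, 7.9+5.5, 7.6+5.5] = [25.000,13.400,13.100]
diag = √(27.8²+27.8²+26.8²) = √2263.92 = 47.581


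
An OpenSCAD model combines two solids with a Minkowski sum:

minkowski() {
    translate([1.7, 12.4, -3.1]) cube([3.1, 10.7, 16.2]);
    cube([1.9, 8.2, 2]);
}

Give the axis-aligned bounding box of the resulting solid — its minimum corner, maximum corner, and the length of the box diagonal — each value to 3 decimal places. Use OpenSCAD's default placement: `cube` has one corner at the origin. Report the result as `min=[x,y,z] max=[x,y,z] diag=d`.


A = translate([1.7, 12.4, -3.1]) cube([3.1, 10.7, 16.2]) → bbox [1.7,12.4,-3.1] .. [4.8,23.1,13.1]
B = cube([1.9, 8.2, 2]) → bbox [0,0,0] .. [1.9,8.2,2]
lo = A.lo+B.lo = [1.7+0, 12.4+0, -3.1+0] = [1.700,12.400,-3.100]
hi = A.hi+B.hi = [4.8+1.9, 23.1+8.2, 13.1+2] = [6.700,31.300,15.100]
diag = √(5²+18.9²+18.2²) = √713.45 = 26.710

min=[1.700,12.400,-3.100] max=[6.700,31.300,15.100] diag=26.710


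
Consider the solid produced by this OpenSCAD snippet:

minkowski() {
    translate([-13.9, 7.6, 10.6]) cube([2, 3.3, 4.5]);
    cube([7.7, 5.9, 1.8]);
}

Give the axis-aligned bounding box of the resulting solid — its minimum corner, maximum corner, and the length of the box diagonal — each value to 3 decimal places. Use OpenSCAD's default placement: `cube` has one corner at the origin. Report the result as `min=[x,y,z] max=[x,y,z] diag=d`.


A = translate([-13.9, 7.6, 10.6]) cube([2, 3.3, 4.5]) → bbox [-13.9,7.6,10.6] .. [-11.9,10.9,15.1]
B = cube([7.7, 5.9, 1.8]) → bbox [0,0,0] .. [7.7,5.9,1.8]
lo = A.lo+B.lo = [-13.9+0, 7.6+0, 10.6+0] = [-13.900,7.600,10.600]
hi = A.hi+B.hi = [-11.9+7.7, 10.9+5.9, 15.1+1.8] = [-4.200,16.800,16.900]
diag = √(9.7²+9.2²+6.3²) = √218.42 = 14.779

min=[-13.900,7.600,10.600] max=[-4.200,16.800,16.900] diag=14.779


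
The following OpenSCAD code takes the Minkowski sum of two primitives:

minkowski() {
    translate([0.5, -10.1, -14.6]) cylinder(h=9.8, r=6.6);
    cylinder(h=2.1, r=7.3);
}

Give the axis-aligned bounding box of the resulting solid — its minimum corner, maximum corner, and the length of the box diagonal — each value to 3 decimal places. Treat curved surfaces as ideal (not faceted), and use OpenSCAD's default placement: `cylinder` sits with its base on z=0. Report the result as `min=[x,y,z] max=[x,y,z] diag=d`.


A = translate([0.5, -10.1, -14.6]) cylinder(h=9.8, r=6.6) → bbox [-6.1,-16.7,-14.6] .. [7.1,-3.5,-4.8]
B = cylinder(h=2.1, r=7.3) → bbox [-7.3,-7.3,0] .. [7.3,7.3,2.1]
lo = A.lo+B.lo = [-6.1-7.3, -16.7-7.3, -14.6+0] = [-13.400,-24.000,-14.600]
hi = A.hi+B.hi = [7.1+7.3, -3.5+7.3, -4.8+2.1] = [14.400,3.800,-2.700]
diag = √(27.8²+27.8²+11.9²) = √1687.29 = 41.077

min=[-13.400,-24.000,-14.600] max=[14.400,3.800,-2.700] diag=41.077


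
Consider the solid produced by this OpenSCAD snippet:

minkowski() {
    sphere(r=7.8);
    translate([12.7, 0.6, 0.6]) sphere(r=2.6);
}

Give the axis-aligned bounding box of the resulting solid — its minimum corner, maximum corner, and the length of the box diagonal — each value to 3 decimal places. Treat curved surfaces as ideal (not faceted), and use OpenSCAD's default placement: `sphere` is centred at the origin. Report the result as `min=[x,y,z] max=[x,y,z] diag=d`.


A = translate([12.7, 0.6, 0.6]) sphere(r=2.6) → bbox [10.1,-2,-2] .. [15.3,3.2,3.2]
B = sphere(r=7.8) → bbox [-7.8,-7.8,-7.8] .. [7.8,7.8,7.8]
lo = A.lo+B.lo = [10.1-7.8, -2-7.8, -2-7.8] = [2.300,-9.800,-9.800]
hi = A.hi+B.hi = [15.3+7.8, 3.2+7.8, 3.2+7.8] = [23.100,11.000,11.000]
diag = √(20.8²+20.8²+20.8²) = √1297.92 = 36.027

min=[2.300,-9.800,-9.800] max=[23.100,11.000,11.000] diag=36.027


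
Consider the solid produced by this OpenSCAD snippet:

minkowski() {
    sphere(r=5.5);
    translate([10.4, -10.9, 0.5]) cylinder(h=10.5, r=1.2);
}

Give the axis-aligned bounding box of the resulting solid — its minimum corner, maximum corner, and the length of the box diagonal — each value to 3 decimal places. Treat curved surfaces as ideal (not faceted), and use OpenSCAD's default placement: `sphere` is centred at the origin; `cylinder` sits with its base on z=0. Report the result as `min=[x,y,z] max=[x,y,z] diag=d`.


A = translate([10.4, -10.9, 0.5]) cylinder(h=10.5, r=1.2) → bbox [9.2,-12.1,0.5] .. [11.6,-9.7,11]
B = sphere(r=5.5) → bbox [-5.5,-5.5,-5.5] .. [5.5,5.5,5.5]
lo = A.lo+B.lo = [9.2-5.5, -12.1-5.5, 0.5-5.5] = [3.700,-17.600,-5.000]
hi = A.hi+B.hi = [11.6+5.5, -9.7+5.5, 11+5.5] = [17.100,-4.200,16.500]
diag = √(13.4²+13.4²+21.5²) = √821.37 = 28.660

min=[3.700,-17.600,-5.000] max=[17.100,-4.200,16.500] diag=28.660


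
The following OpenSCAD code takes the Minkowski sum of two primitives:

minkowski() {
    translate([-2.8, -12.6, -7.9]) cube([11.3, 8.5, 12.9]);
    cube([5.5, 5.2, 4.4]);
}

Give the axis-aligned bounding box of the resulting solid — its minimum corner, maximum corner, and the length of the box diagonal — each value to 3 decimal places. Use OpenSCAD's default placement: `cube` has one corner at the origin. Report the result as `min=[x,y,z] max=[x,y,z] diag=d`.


A = translate([-2.8, -12.6, -7.9]) cube([11.3, 8.5, 12.9]) → bbox [-2.8,-12.6,-7.9] .. [8.5,-4.1,5]
B = cube([5.5, 5.2, 4.4]) → bbox [0,0,0] .. [5.5,5.2,4.4]
lo = A.lo+B.lo = [-2.8+0, -12.6+0, -7.9+0] = [-2.800,-12.600,-7.900]
hi = A.hi+B.hi = [8.5+5.5, -4.1+5.2, 5+4.4] = [14.000,1.100,9.400]
diag = √(16.8²+13.7²+17.3²) = √769.22 = 27.735

min=[-2.800,-12.600,-7.900] max=[14.000,1.100,9.400] diag=27.735


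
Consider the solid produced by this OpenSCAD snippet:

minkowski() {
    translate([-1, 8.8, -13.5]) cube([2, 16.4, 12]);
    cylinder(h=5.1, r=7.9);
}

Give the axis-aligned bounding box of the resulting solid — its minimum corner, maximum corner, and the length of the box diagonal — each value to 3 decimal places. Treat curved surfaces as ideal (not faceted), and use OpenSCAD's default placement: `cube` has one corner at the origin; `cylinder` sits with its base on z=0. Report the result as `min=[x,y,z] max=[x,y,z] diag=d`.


min=[-8.900,0.900,-13.500] max=[8.900,33.100,3.600] diag=40.572

A = translate([-1, 8.8, -13.5]) cube([2, 16.4, 12]) → bbox [-1,8.8,-13.5] .. [1,25.2,-1.5]
B = cylinder(h=5.1, r=7.9) → bbox [-7.9,-7.9,0] .. [7.9,7.9,5.1]
lo = A.lo+B.lo = [-1-7.9, 8.8-7.9, -13.5+0] = [-8.900,0.900,-13.500]
hi = A.hi+B.hi = [1+7.9, 25.2+7.9, -1.5+5.1] = [8.900,33.100,3.600]
diag = √(17.8²+32.2²+17.1²) = √1646.09 = 40.572


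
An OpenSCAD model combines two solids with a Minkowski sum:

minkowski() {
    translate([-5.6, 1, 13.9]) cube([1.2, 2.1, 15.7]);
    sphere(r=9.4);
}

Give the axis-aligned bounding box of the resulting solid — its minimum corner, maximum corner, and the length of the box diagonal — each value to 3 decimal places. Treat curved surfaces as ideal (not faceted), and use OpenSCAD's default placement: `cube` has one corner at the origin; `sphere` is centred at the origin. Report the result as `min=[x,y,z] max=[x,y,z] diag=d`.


min=[-15.000,-8.400,4.500] max=[5.000,12.500,39.000] diag=45.023

A = translate([-5.6, 1, 13.9]) cube([1.2, 2.1, 15.7]) → bbox [-5.6,1,13.9] .. [-4.4,3.1,29.6]
B = sphere(r=9.4) → bbox [-9.4,-9.4,-9.4] .. [9.4,9.4,9.4]
lo = A.lo+B.lo = [-5.6-9.4, 1-9.4, 13.9-9.4] = [-15.000,-8.400,4.500]
hi = A.hi+B.hi = [-4.4+9.4, 3.1+9.4, 29.6+9.4] = [5.000,12.500,39.000]
diag = √(20²+20.9²+34.5²) = √2027.06 = 45.023


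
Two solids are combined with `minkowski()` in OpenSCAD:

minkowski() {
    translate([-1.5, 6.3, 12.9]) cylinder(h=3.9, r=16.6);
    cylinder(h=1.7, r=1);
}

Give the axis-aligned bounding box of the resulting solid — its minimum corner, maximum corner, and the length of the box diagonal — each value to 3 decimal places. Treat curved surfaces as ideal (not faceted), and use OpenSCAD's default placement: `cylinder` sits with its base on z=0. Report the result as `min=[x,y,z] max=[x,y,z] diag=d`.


A = translate([-1.5, 6.3, 12.9]) cylinder(h=3.9, r=16.6) → bbox [-18.1,-10.3,12.9] .. [15.1,22.9,16.8]
B = cylinder(h=1.7, r=1) → bbox [-1,-1,0] .. [1,1,1.7]
lo = A.lo+B.lo = [-18.1-1, -10.3-1, 12.9+0] = [-19.100,-11.300,12.900]
hi = A.hi+B.hi = [15.1+1, 22.9+1, 16.8+1.7] = [16.100,23.900,18.500]
diag = √(35.2²+35.2²+5.6²) = √2509.44 = 50.094

min=[-19.100,-11.300,12.900] max=[16.100,23.900,18.500] diag=50.094


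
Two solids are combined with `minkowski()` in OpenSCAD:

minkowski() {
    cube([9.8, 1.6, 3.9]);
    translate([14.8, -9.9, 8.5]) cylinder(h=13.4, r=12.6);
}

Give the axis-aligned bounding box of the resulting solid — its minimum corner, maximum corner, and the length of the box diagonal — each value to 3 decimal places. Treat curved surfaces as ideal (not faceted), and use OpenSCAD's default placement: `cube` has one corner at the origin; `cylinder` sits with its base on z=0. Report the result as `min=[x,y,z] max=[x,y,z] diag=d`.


min=[2.200,-22.500,8.500] max=[37.200,4.300,25.800] diag=47.355

A = translate([14.8, -9.9, 8.5]) cylinder(h=13.4, r=12.6) → bbox [2.2,-22.5,8.5] .. [27.4,2.7,21.9]
B = cube([9.8, 1.6, 3.9]) → bbox [0,0,0] .. [9.8,1.6,3.9]
lo = A.lo+B.lo = [2.2+0, -22.5+0, 8.5+0] = [2.200,-22.500,8.500]
hi = A.hi+B.hi = [27.4+9.8, 2.7+1.6, 21.9+3.9] = [37.200,4.300,25.800]
diag = √(35²+26.8²+17.3²) = √2242.53 = 47.355


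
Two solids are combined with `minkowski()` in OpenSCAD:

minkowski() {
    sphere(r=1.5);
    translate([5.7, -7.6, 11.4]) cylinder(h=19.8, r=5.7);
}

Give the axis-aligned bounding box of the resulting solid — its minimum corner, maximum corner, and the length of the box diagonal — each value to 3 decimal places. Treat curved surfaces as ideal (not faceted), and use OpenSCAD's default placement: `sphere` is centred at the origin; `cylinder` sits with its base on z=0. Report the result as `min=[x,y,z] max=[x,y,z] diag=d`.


A = translate([5.7, -7.6, 11.4]) cylinder(h=19.8, r=5.7) → bbox [0,-13.3,11.4] .. [11.4,-1.9,31.2]
B = sphere(r=1.5) → bbox [-1.5,-1.5,-1.5] .. [1.5,1.5,1.5]
lo = A.lo+B.lo = [0-1.5, -13.3-1.5, 11.4-1.5] = [-1.500,-14.800,9.900]
hi = A.hi+B.hi = [11.4+1.5, -1.9+1.5, 31.2+1.5] = [12.900,-0.400,32.700]
diag = √(14.4²+14.4²+22.8²) = √934.56 = 30.571

min=[-1.500,-14.800,9.900] max=[12.900,-0.400,32.700] diag=30.571


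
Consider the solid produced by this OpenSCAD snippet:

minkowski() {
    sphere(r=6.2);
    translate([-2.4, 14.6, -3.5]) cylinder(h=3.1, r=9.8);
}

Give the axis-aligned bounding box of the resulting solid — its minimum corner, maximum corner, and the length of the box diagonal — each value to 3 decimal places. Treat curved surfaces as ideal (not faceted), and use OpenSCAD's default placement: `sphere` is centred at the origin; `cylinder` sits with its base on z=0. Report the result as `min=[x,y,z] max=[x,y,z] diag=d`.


min=[-18.400,-1.400,-9.700] max=[13.600,30.600,5.800] diag=47.836

A = translate([-2.4, 14.6, -3.5]) cylinder(h=3.1, r=9.8) → bbox [-12.2,4.8,-3.5] .. [7.4,24.4,-0.4]
B = sphere(r=6.2) → bbox [-6.2,-6.2,-6.2] .. [6.2,6.2,6.2]
lo = A.lo+B.lo = [-12.2-6.2, 4.8-6.2, -3.5-6.2] = [-18.400,-1.400,-9.700]
hi = A.hi+B.hi = [7.4+6.2, 24.4+6.2, -0.4+6.2] = [13.600,30.600,5.800]
diag = √(32²+32²+15.5²) = √2288.25 = 47.836


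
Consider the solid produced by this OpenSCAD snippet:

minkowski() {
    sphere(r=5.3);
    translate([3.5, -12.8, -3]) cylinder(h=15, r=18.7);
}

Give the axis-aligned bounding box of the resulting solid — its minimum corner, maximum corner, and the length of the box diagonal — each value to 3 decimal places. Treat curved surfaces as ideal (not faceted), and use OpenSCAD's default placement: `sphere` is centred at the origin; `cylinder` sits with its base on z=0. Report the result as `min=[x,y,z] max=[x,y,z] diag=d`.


min=[-20.500,-36.800,-8.300] max=[27.500,11.200,17.300] diag=72.549

A = translate([3.5, -12.8, -3]) cylinder(h=15, r=18.7) → bbox [-15.2,-31.5,-3] .. [22.2,5.9,12]
B = sphere(r=5.3) → bbox [-5.3,-5.3,-5.3] .. [5.3,5.3,5.3]
lo = A.lo+B.lo = [-15.2-5.3, -31.5-5.3, -3-5.3] = [-20.500,-36.800,-8.300]
hi = A.hi+B.hi = [22.2+5.3, 5.9+5.3, 12+5.3] = [27.500,11.200,17.300]
diag = √(48²+48²+25.6²) = √5263.36 = 72.549


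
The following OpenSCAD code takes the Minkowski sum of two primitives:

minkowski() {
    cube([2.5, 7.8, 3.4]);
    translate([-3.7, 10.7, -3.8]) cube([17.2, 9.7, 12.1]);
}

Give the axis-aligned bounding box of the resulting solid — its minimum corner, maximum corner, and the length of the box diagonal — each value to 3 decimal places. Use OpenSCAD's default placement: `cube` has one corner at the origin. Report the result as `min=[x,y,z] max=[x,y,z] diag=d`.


A = translate([-3.7, 10.7, -3.8]) cube([17.2, 9.7, 12.1]) → bbox [-3.7,10.7,-3.8] .. [13.5,20.4,8.3]
B = cube([2.5, 7.8, 3.4]) → bbox [0,0,0] .. [2.5,7.8,3.4]
lo = A.lo+B.lo = [-3.7+0, 10.7+0, -3.8+0] = [-3.700,10.700,-3.800]
hi = A.hi+B.hi = [13.5+2.5, 20.4+7.8, 8.3+3.4] = [16.000,28.200,11.700]
diag = √(19.7²+17.5²+15.5²) = √934.59 = 30.571

min=[-3.700,10.700,-3.800] max=[16.000,28.200,11.700] diag=30.571


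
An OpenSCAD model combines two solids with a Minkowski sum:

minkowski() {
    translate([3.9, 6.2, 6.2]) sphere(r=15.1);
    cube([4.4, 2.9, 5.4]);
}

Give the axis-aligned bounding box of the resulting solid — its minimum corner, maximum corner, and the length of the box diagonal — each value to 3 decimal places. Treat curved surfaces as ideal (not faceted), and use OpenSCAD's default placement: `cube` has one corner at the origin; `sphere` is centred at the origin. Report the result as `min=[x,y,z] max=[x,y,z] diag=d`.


min=[-11.200,-8.900,-8.900] max=[23.400,24.200,26.700] diag=59.667

A = translate([3.9, 6.2, 6.2]) sphere(r=15.1) → bbox [-11.2,-8.9,-8.9] .. [19,21.3,21.3]
B = cube([4.4, 2.9, 5.4]) → bbox [0,0,0] .. [4.4,2.9,5.4]
lo = A.lo+B.lo = [-11.2+0, -8.9+0, -8.9+0] = [-11.200,-8.900,-8.900]
hi = A.hi+B.hi = [19+4.4, 21.3+2.9, 21.3+5.4] = [23.400,24.200,26.700]
diag = √(34.6²+33.1²+35.6²) = √3560.13 = 59.667


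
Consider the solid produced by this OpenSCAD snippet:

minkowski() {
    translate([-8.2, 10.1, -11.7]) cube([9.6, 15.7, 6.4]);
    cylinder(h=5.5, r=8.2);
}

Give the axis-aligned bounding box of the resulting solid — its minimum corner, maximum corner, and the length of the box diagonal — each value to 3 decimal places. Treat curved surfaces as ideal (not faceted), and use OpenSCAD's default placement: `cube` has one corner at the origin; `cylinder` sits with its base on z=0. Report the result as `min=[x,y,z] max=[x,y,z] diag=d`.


min=[-16.400,1.900,-11.700] max=[9.600,34.000,0.200] diag=42.989

A = translate([-8.2, 10.1, -11.7]) cube([9.6, 15.7, 6.4]) → bbox [-8.2,10.1,-11.7] .. [1.4,25.8,-5.3]
B = cylinder(h=5.5, r=8.2) → bbox [-8.2,-8.2,0] .. [8.2,8.2,5.5]
lo = A.lo+B.lo = [-8.2-8.2, 10.1-8.2, -11.7+0] = [-16.400,1.900,-11.700]
hi = A.hi+B.hi = [1.4+8.2, 25.8+8.2, -5.3+5.5] = [9.600,34.000,0.200]
diag = √(26²+32.1²+11.9²) = √1848.02 = 42.989


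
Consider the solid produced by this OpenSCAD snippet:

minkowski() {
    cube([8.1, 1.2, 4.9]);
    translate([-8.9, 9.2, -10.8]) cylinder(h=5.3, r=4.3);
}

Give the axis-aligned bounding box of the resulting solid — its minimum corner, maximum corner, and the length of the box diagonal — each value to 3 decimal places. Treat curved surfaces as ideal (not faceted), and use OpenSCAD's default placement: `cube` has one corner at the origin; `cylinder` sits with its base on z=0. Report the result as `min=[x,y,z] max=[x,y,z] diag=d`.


min=[-13.200,4.900,-10.800] max=[3.500,14.700,-0.600] diag=21.885

A = translate([-8.9, 9.2, -10.8]) cylinder(h=5.3, r=4.3) → bbox [-13.2,4.9,-10.8] .. [-4.6,13.5,-5.5]
B = cube([8.1, 1.2, 4.9]) → bbox [0,0,0] .. [8.1,1.2,4.9]
lo = A.lo+B.lo = [-13.2+0, 4.9+0, -10.8+0] = [-13.200,4.900,-10.800]
hi = A.hi+B.hi = [-4.6+8.1, 13.5+1.2, -5.5+4.9] = [3.500,14.700,-0.600]
diag = √(16.7²+9.8²+10.2²) = √478.97 = 21.885


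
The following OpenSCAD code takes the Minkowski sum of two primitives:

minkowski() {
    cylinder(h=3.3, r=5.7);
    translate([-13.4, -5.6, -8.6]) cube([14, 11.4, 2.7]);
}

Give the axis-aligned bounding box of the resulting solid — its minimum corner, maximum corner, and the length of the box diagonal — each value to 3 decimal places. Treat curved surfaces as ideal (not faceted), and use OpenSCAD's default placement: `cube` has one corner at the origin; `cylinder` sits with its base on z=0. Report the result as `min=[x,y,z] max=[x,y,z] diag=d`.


A = translate([-13.4, -5.6, -8.6]) cube([14, 11.4, 2.7]) → bbox [-13.4,-5.6,-8.6] .. [0.6,5.8,-5.9]
B = cylinder(h=3.3, r=5.7) → bbox [-5.7,-5.7,0] .. [5.7,5.7,3.3]
lo = A.lo+B.lo = [-13.4-5.7, -5.6-5.7, -8.6+0] = [-19.100,-11.300,-8.600]
hi = A.hi+B.hi = [0.6+5.7, 5.8+5.7, -5.9+3.3] = [6.300,11.500,-2.600]
diag = √(25.4²+22.8²+6²) = √1201 = 34.655

min=[-19.100,-11.300,-8.600] max=[6.300,11.500,-2.600] diag=34.655


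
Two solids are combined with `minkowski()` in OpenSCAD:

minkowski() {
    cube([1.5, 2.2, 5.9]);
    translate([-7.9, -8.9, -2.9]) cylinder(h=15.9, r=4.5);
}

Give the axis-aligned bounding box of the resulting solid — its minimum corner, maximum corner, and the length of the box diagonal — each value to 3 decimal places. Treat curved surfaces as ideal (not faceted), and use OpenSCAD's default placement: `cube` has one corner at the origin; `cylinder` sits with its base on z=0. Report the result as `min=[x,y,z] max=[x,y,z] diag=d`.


min=[-12.400,-13.400,-2.900] max=[-1.900,-2.200,18.900] diag=26.663

A = translate([-7.9, -8.9, -2.9]) cylinder(h=15.9, r=4.5) → bbox [-12.4,-13.4,-2.9] .. [-3.4,-4.4,13]
B = cube([1.5, 2.2, 5.9]) → bbox [0,0,0] .. [1.5,2.2,5.9]
lo = A.lo+B.lo = [-12.4+0, -13.4+0, -2.9+0] = [-12.400,-13.400,-2.900]
hi = A.hi+B.hi = [-3.4+1.5, -4.4+2.2, 13+5.9] = [-1.900,-2.200,18.900]
diag = √(10.5²+11.2²+21.8²) = √710.93 = 26.663


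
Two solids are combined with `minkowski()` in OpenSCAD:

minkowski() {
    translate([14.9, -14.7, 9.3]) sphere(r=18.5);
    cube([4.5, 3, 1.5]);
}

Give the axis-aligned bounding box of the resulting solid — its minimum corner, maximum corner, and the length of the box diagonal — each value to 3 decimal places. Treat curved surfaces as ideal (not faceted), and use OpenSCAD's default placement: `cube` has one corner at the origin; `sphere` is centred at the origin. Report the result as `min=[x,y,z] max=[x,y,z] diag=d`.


A = translate([14.9, -14.7, 9.3]) sphere(r=18.5) → bbox [-3.6,-33.2,-9.2] .. [33.4,3.8,27.8]
B = cube([4.5, 3, 1.5]) → bbox [0,0,0] .. [4.5,3,1.5]
lo = A.lo+B.lo = [-3.6+0, -33.2+0, -9.2+0] = [-3.600,-33.200,-9.200]
hi = A.hi+B.hi = [33.4+4.5, 3.8+3, 27.8+1.5] = [37.900,6.800,29.300]
diag = √(41.5²+40²+38.5²) = √4804.5 = 69.315

min=[-3.600,-33.200,-9.200] max=[37.900,6.800,29.300] diag=69.315


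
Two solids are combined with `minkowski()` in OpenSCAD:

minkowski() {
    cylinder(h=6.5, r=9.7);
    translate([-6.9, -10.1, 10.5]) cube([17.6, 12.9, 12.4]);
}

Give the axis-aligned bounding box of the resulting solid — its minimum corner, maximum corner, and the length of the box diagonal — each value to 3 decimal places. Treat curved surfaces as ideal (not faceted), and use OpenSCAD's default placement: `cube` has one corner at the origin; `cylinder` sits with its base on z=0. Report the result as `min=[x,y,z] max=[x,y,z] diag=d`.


min=[-16.600,-19.800,10.500] max=[20.400,12.500,29.400] diag=52.626

A = translate([-6.9, -10.1, 10.5]) cube([17.6, 12.9, 12.4]) → bbox [-6.9,-10.1,10.5] .. [10.7,2.8,22.9]
B = cylinder(h=6.5, r=9.7) → bbox [-9.7,-9.7,0] .. [9.7,9.7,6.5]
lo = A.lo+B.lo = [-6.9-9.7, -10.1-9.7, 10.5+0] = [-16.600,-19.800,10.500]
hi = A.hi+B.hi = [10.7+9.7, 2.8+9.7, 22.9+6.5] = [20.400,12.500,29.400]
diag = √(37²+32.3²+18.9²) = √2769.5 = 52.626


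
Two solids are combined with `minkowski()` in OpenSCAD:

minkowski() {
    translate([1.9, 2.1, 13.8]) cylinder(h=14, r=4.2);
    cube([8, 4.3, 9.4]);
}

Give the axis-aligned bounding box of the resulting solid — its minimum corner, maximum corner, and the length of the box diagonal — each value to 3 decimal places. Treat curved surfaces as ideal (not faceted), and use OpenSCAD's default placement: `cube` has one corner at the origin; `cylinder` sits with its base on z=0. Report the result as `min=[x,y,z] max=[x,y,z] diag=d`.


A = translate([1.9, 2.1, 13.8]) cylinder(h=14, r=4.2) → bbox [-2.3,-2.1,13.8] .. [6.1,6.3,27.8]
B = cube([8, 4.3, 9.4]) → bbox [0,0,0] .. [8,4.3,9.4]
lo = A.lo+B.lo = [-2.3+0, -2.1+0, 13.8+0] = [-2.300,-2.100,13.800]
hi = A.hi+B.hi = [6.1+8, 6.3+4.3, 27.8+9.4] = [14.100,10.600,37.200]
diag = √(16.4²+12.7²+23.4²) = √977.81 = 31.270

min=[-2.300,-2.100,13.800] max=[14.100,10.600,37.200] diag=31.270


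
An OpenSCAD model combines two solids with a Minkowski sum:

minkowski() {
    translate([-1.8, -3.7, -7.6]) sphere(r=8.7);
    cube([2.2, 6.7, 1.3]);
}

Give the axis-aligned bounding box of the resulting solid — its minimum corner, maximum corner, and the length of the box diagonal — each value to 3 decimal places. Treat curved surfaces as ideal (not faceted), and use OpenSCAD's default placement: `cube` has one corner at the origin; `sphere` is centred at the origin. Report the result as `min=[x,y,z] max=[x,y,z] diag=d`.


A = translate([-1.8, -3.7, -7.6]) sphere(r=8.7) → bbox [-10.5,-12.4,-16.3] .. [6.9,5,1.1]
B = cube([2.2, 6.7, 1.3]) → bbox [0,0,0] .. [2.2,6.7,1.3]
lo = A.lo+B.lo = [-10.5+0, -12.4+0, -16.3+0] = [-10.500,-12.400,-16.300]
hi = A.hi+B.hi = [6.9+2.2, 5+6.7, 1.1+1.3] = [9.100,11.700,2.400]
diag = √(19.6²+24.1²+18.7²) = √1314.66 = 36.258

min=[-10.500,-12.400,-16.300] max=[9.100,11.700,2.400] diag=36.258
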